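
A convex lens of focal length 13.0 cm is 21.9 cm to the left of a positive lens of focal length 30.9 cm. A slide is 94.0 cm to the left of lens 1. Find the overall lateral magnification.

Lens 1: 1/d_i1 = 1/(13.0) − 1/(94.0) = 0.06628, so d_i1 = 15.09 cm; m₁ = −d_i1/d_o1 = -0.1605.
d_o2 = 21.9 − (15.09) = 6.810 cm.
Lens 2: 1/d_i2 = 1/(30.9) − 1/(6.810) = -0.1145, so d_i2 = -8.735 cm; m₂ = −d_i2/d_o2 = +1.283.
m = m₁·m₂ = (-0.1605)(+1.283) = -0.206.

m = -0.206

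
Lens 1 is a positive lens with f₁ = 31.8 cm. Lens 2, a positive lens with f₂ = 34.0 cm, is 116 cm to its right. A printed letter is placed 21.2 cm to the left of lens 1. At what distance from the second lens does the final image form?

41.9 cm

Lens 1: 1/d_i1 = 1/f₁ − 1/d_o1 = 1/(31.8) − 1/(21.2) = -0.01572, so d_i1 = -63.60 cm.
The intermediate image is 63.60 cm to the left of lens 1 (virtual), which is 116 − (-63.60) = 179.6 cm to the left of lens 2, so d_o2 = +179.6 cm.
Lens 2: 1/d_i2 = 1/f₂ − 1/d_o2 = 1/(34.0) − 1/(179.6) = 0.02384, so d_i2 = 41.9 cm.
The final image is real, 41.9 cm to the right of lens 2 (overall magnification ≈ -0.70).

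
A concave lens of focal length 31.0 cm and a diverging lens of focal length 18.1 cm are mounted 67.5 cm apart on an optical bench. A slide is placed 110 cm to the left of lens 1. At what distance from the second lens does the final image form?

15.1 cm

Lens 1 is diverging, so f₁ = −31.0 cm.
Lens 1: 1/d_i1 = 1/f₁ − 1/d_o1 = 1/(-31.0) − 1/(110) = -0.04135, so d_i1 = -24.18 cm.
The intermediate image is 24.18 cm to the left of lens 1 (virtual), which is 67.5 − (-24.18) = 91.68 cm to the left of lens 2, so d_o2 = +91.68 cm.
Lens 2 is diverging, so f₂ = −18.1 cm.
Lens 2: 1/d_i2 = 1/f₂ − 1/d_o2 = 1/(-18.1) − 1/(91.68) = -0.06616, so d_i2 = -15.1 cm.
The final image is virtual, 15.1 cm to the left of lens 2 (overall magnification ≈ 0.036).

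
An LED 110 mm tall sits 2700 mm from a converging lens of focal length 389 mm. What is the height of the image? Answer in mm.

1/d_i = 1/f − 1/d_o = 1/(389.0) − 1/(2700) = 0.002200, so d_i = 454.5 mm.
m = −d_i/d_o = -0.1683.
|h_i| = |m|·h_o = 0.1683 × 110 = 18.5 mm. The image is real, inverted and reduced, on the far side of the lens.

18.5 mm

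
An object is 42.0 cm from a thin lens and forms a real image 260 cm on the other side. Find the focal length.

f = 36.2 cm (converging)

Real image ⇒ d_i = +260 cm.
1/f = 1/d_o + 1/d_i = 1/(42.0) + 1/(260) = 0.02766, so f = 36.2 cm.
Since f is positive, the thin lens is converging.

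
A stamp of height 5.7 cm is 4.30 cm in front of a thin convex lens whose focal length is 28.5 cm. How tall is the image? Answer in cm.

6.71 cm

1/d_i = 1/f − 1/d_o = 1/(28.50) − 1/(4.30) = -0.1975, so d_i = -5.064 cm.
m = −d_i/d_o = +1.178.
|h_i| = |m|·h_o = 1.178 × 5.7 = 6.71 cm. The image is virtual, upright and enlarged, on the same side as the object.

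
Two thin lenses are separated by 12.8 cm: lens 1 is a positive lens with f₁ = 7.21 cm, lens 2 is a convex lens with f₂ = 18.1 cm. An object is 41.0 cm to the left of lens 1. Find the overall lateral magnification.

m = -0.275

Lens 1: 1/d_i1 = 1/(7.21) − 1/(41.0) = 0.1143, so d_i1 = 8.748 cm; m₁ = −d_i1/d_o1 = -0.2134.
d_o2 = 12.8 − (8.748) = 4.052 cm.
Lens 2: 1/d_i2 = 1/(18.1) − 1/(4.052) = -0.1915, so d_i2 = -5.221 cm; m₂ = −d_i2/d_o2 = +1.288.
m = m₁·m₂ = (-0.2134)(+1.288) = -0.275.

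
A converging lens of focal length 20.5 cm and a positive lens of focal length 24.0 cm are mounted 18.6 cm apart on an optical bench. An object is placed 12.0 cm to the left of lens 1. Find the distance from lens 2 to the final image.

Lens 1: 1/d_i1 = 1/f₁ − 1/d_o1 = 1/(20.5) − 1/(12.0) = -0.03455, so d_i1 = -28.94 cm.
The intermediate image is 28.94 cm to the left of lens 1 (virtual), which is 18.6 − (-28.94) = 47.54 cm to the left of lens 2, so d_o2 = +47.54 cm.
Lens 2: 1/d_i2 = 1/f₂ − 1/d_o2 = 1/(24.0) − 1/(47.54) = 0.02063, so d_i2 = 48.5 cm.
The final image is real, 48.5 cm to the right of lens 2 (overall magnification ≈ -2.5).

48.5 cm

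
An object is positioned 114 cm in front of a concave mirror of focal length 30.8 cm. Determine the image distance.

Mirror equation: 1/q = 1/f − 1/p = 1/(30.80) − 1/(114) = 0.03247 − 0.008772 = 0.02370, so q = 42.2 cm.
The image is real, inverted and reduced, in front of the mirror.

42.2 cm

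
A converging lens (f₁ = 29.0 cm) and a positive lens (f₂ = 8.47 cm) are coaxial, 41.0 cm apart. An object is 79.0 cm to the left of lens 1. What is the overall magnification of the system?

m = -0.370

Lens 1: 1/d_i1 = 1/(29.0) − 1/(79.0) = 0.02182, so d_i1 = 45.82 cm; m₁ = −d_i1/d_o1 = -0.5800.
d_o2 = 41.0 − (45.82) = -4.820 cm (virtual object).
Lens 2: 1/d_i2 = 1/(8.47) − 1/(-4.820) = 0.3255, so d_i2 = 3.072 cm; m₂ = −d_i2/d_o2 = +0.6373.
m = m₁·m₂ = (-0.5800)(+0.6373) = -0.370.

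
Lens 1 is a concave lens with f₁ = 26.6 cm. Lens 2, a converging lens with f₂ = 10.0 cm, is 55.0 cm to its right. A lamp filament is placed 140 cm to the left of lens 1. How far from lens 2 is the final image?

11.5 cm

Lens 1 is diverging, so f₁ = −26.6 cm.
Lens 1: 1/d_i1 = 1/f₁ − 1/d_o1 = 1/(-26.6) − 1/(140) = -0.04474, so d_i1 = -22.35 cm.
The intermediate image is 22.35 cm to the left of lens 1 (virtual), which is 55.0 − (-22.35) = 77.35 cm to the left of lens 2, so d_o2 = +77.35 cm.
Lens 2: 1/d_i2 = 1/f₂ − 1/d_o2 = 1/(10.0) − 1/(77.35) = 0.08707, so d_i2 = 11.5 cm.
The final image is real, 11.5 cm to the right of lens 2 (overall magnification ≈ -0.024).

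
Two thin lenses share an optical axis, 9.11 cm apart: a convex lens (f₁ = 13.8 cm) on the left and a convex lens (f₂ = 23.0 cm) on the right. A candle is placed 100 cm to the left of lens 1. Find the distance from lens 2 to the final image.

Lens 1: 1/d_i1 = 1/f₁ − 1/d_o1 = 1/(13.8) − 1/(100) = 0.06246, so d_i1 = 16.01 cm.
The intermediate image is 16.01 cm to the right of lens 1, which lies 6.900 cm to the right of lens 2 — a virtual object — so d_o2 = −6.900 cm.
Lens 2: 1/d_i2 = 1/f₂ − 1/d_o2 = 1/(23.0) − 1/(-6.900) = 0.1884, so d_i2 = 5.31 cm.
The final image is real, 5.31 cm to the right of lens 2 (overall magnification ≈ -0.12).

5.31 cm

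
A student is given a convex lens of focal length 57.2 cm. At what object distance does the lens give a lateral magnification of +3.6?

m = −d_i/d_o ⇒ d_i = −m·d_o.
1/f = 1/d_o + 1/d_i = 1/d_o − 1/(m·d_o) = (1 − 1/m)/d_o, so d_o = f(1 − 1/m) = (57.20)(1 − 1/(+3.6)) = 41.3 cm.

41.3 cm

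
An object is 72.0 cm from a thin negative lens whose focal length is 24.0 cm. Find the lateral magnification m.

For a negative lens, f = -24.0 cm.
1/d_i = 1/f − 1/d_o = 1/(-24.00) − 1/(72.0) = -0.05556, so d_i = -18.00 cm.
m = −d_i/d_o = −(-18.00)/(72.0) = +0.250.
The image is virtual, upright and reduced, on the same side as the object.

m = +0.250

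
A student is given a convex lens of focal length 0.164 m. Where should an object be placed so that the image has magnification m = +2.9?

m = −d_i/d_o ⇒ d_i = −m·d_o.
1/f = 1/d_o + 1/d_i = 1/d_o − 1/(m·d_o) = (1 − 1/m)/d_o, so d_o = f(1 − 1/m) = (0.1640)(1 − 1/(+2.9)) = 0.107 m.

0.107 m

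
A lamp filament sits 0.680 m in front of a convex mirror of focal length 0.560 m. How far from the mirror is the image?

0.307 m

For a convex mirror, f = -0.560 m.
Mirror equation: 1/v = 1/f − 1/u = 1/(-0.5600) − 1/(0.680) = -1.786 − 1.471 = -3.256, so v = -0.307 m.
The image is virtual, upright and reduced, behind the mirror.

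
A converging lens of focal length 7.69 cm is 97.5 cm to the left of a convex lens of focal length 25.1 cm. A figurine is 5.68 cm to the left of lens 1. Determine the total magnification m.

m = -1.02

Lens 1: 1/d_i1 = 1/(7.69) − 1/(5.68) = -0.04602, so d_i1 = -21.73 cm; m₁ = −d_i1/d_o1 = +3.826.
d_o2 = 97.5 − (-21.73) = 119.2 cm.
Lens 2: 1/d_i2 = 1/(25.1) − 1/(119.2) = 0.03145, so d_i2 = 31.80 cm; m₂ = −d_i2/d_o2 = -0.2667.
m = m₁·m₂ = (+3.826)(-0.2667) = -1.02.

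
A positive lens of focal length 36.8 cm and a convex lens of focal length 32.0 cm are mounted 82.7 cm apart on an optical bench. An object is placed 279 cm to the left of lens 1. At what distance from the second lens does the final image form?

155 cm

Lens 1: 1/d_i1 = 1/f₁ − 1/d_o1 = 1/(36.8) − 1/(279) = 0.02359, so d_i1 = 42.39 cm.
The intermediate image is 42.39 cm to the right of lens 1, which is 82.7 − (42.39) = 40.31 cm to the left of lens 2, so d_o2 = +40.31 cm.
Lens 2: 1/d_i2 = 1/f₂ − 1/d_o2 = 1/(32.0) − 1/(40.31) = 0.006442, so d_i2 = 155 cm.
The final image is real, 155 cm to the right of lens 2 (overall magnification ≈ 0.59).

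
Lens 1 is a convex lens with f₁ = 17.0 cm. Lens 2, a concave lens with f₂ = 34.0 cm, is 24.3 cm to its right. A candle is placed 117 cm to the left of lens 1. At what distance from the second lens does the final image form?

Lens 1: 1/d_i1 = 1/f₁ − 1/d_o1 = 1/(17.0) − 1/(117) = 0.05028, so d_i1 = 19.89 cm.
The intermediate image is 19.89 cm to the right of lens 1, which is 24.3 − (19.89) = 4.410 cm to the left of lens 2, so d_o2 = +4.410 cm.
Lens 2 is diverging, so f₂ = −34.0 cm.
Lens 2: 1/d_i2 = 1/f₂ − 1/d_o2 = 1/(-34.0) − 1/(4.410) = -0.2562, so d_i2 = -3.90 cm.
The final image is virtual, 3.90 cm to the left of lens 2 (overall magnification ≈ -0.15).

3.90 cm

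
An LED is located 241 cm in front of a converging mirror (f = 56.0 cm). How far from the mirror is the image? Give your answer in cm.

Mirror equation: 1/q = 1/f − 1/p = 1/(56.00) − 1/(241) = 0.01786 − 0.004149 = 0.01371, so q = 73.0 cm.
The image is real, inverted and reduced, in front of the mirror.

73.0 cm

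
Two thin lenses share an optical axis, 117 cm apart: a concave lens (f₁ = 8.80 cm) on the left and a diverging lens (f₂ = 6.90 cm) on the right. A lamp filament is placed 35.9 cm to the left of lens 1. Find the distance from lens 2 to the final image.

Lens 1 is diverging, so f₁ = −8.80 cm.
Lens 1: 1/d_i1 = 1/f₁ − 1/d_o1 = 1/(-8.80) − 1/(35.9) = -0.1415, so d_i1 = -7.068 cm.
The intermediate image is 7.068 cm to the left of lens 1 (virtual), which is 117 − (-7.068) = 124.1 cm to the left of lens 2, so d_o2 = +124.1 cm.
Lens 2 is diverging, so f₂ = −6.90 cm.
Lens 2: 1/d_i2 = 1/f₂ − 1/d_o2 = 1/(-6.90) − 1/(124.1) = -0.1530, so d_i2 = -6.54 cm.
The final image is virtual, 6.54 cm to the left of lens 2 (overall magnification ≈ 0.010).

6.54 cm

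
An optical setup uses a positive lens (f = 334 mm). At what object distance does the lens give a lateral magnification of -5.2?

398 mm

m = −d_i/d_o ⇒ d_i = −m·d_o.
1/f = 1/d_o + 1/d_i = 1/d_o − 1/(m·d_o) = (1 − 1/m)/d_o, so d_o = f(1 − 1/m) = (334.0)(1 − 1/(-5.2)) = 398 mm.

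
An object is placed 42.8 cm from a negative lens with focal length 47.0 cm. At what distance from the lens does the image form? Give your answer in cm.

22.4 cm

For a negative lens, f = -47.0 cm.
Thin-lens equation: 1/q = 1/f − 1/p = 1/(-47.00) − 1/(42.8) = -0.02128 − 0.02336 = -0.04464, so q = -22.4 cm.
The image is virtual, upright and reduced, on the same side as the object.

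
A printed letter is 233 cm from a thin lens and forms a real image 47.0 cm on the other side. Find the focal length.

f = 39.1 cm (converging)

Real image ⇒ d_i = +47.0 cm.
1/f = 1/d_o + 1/d_i = 1/(233) + 1/(47.0) = 0.02557, so f = 39.1 cm.
Since f is positive, the thin lens is converging.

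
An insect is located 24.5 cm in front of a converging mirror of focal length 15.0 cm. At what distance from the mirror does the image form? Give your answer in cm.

Mirror equation: 1/q = 1/f − 1/p = 1/(15.00) − 1/(24.5) = 0.06667 − 0.04082 = 0.02585, so q = 38.7 cm.
The image is real, inverted and enlarged, in front of the mirror.

38.7 cm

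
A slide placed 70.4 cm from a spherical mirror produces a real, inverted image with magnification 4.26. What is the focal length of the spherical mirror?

f = 57.0 cm (concave)

m = −d_i/d_o ⇒ d_i = −m·d_o = −(-4.26)·(70.4) = 299.9 cm.
1/f = 1/d_o + 1/d_i = 1/(70.4) + 1/(299.9) = 0.01754, so f = 57.0 cm.
Since f is positive, the spherical mirror is concave.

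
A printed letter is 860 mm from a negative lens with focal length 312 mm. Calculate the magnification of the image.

m = +0.266

For a negative lens, f = -312 mm.
1/d_i = 1/f − 1/d_o = 1/(-312.0) − 1/(860) = -0.004368, so d_i = -228.9 mm.
m = −d_i/d_o = −(-228.9)/(860) = +0.266.
The image is virtual, upright and reduced, on the same side as the object.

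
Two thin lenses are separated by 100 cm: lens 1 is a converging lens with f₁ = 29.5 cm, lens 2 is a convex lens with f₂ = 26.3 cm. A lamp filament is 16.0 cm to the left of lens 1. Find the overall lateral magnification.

Lens 1: 1/d_i1 = 1/(29.5) − 1/(16.0) = -0.02860, so d_i1 = -34.96 cm; m₁ = −d_i1/d_o1 = +2.185.
d_o2 = 100 − (-34.96) = 135.0 cm.
Lens 2: 1/d_i2 = 1/(26.3) − 1/(135.0) = 0.03062, so d_i2 = 32.66 cm; m₂ = −d_i2/d_o2 = -0.2420.
m = m₁·m₂ = (+2.185)(-0.2420) = -0.529.

m = -0.529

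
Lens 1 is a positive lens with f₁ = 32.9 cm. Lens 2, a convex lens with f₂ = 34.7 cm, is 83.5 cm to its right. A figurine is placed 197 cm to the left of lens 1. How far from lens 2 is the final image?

164 cm

Lens 1: 1/d_i1 = 1/f₁ − 1/d_o1 = 1/(32.9) − 1/(197) = 0.02532, so d_i1 = 39.50 cm.
The intermediate image is 39.50 cm to the right of lens 1, which is 83.5 − (39.50) = 44.00 cm to the left of lens 2, so d_o2 = +44.00 cm.
Lens 2: 1/d_i2 = 1/f₂ − 1/d_o2 = 1/(34.7) − 1/(44.00) = 0.006091, so d_i2 = 164 cm.
The final image is real, 164 cm to the right of lens 2 (overall magnification ≈ 0.75).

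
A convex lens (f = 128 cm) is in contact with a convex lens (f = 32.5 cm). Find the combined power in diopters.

P₁ = 1/f₁ = 1/(1.28 m) = +0.7812 D; P₂ = 1/f₂ = 1/(0.325 m) = +3.077 D.
For thin lenses in contact, P = P₁ + P₂ = (+0.7812) + (+3.077) = +3.86 D.

P = +3.86 D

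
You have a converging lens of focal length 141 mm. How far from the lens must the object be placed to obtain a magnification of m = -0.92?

294 mm

m = −d_i/d_o ⇒ d_i = −m·d_o.
1/f = 1/d_o + 1/d_i = 1/d_o − 1/(m·d_o) = (1 − 1/m)/d_o, so d_o = f(1 − 1/m) = (141.0)(1 − 1/(-0.92)) = 294 mm.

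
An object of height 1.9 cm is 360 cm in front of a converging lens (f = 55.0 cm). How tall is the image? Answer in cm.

1/d_i = 1/f − 1/d_o = 1/(55.00) − 1/(360) = 0.01540, so d_i = 64.92 cm.
m = −d_i/d_o = -0.1803.
|h_i| = |m|·h_o = 0.1803 × 1.9 = 0.343 cm. The image is real, inverted and reduced, on the far side of the lens.

0.343 cm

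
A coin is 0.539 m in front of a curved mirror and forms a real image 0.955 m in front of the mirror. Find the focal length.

Real image ⇒ d_i = +0.955 m.
1/f = 1/d_o + 1/d_i = 1/(0.539) + 1/(0.955) = 2.902, so f = 0.345 m.
Since f is positive, the curved mirror is concave.

f = 0.345 m (concave)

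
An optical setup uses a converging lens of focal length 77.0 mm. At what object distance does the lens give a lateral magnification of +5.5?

63.0 mm

m = −d_i/d_o ⇒ d_i = −m·d_o.
1/f = 1/d_o + 1/d_i = 1/d_o − 1/(m·d_o) = (1 − 1/m)/d_o, so d_o = f(1 − 1/m) = (77.00)(1 − 1/(+5.5)) = 63.0 mm.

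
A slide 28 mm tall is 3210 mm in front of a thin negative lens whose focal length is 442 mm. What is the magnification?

m = +0.121

For a negative lens, f = -442 mm.
1/d_i = 1/f − 1/d_o = 1/(-442.0) − 1/(3210) = -0.002574, so d_i = -388.5 mm.
m = −d_i/d_o = −(-388.5)/(3210) = +0.121.
The image is virtual, upright and reduced, on the same side as the object.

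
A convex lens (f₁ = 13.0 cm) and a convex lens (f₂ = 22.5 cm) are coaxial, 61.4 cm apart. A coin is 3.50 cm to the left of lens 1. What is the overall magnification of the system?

m = -0.705

Lens 1: 1/d_i1 = 1/(13.0) − 1/(3.50) = -0.2088, so d_i1 = -4.789 cm; m₁ = −d_i1/d_o1 = +1.368.
d_o2 = 61.4 − (-4.789) = 66.19 cm.
Lens 2: 1/d_i2 = 1/(22.5) − 1/(66.19) = 0.02934, so d_i2 = 34.09 cm; m₂ = −d_i2/d_o2 = -0.5150.
m = m₁·m₂ = (+1.368)(-0.5150) = -0.705.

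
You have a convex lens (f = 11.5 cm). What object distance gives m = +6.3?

m = −d_i/d_o ⇒ d_i = −m·d_o.
1/f = 1/d_o + 1/d_i = 1/d_o − 1/(m·d_o) = (1 − 1/m)/d_o, so d_o = f(1 − 1/m) = (11.50)(1 − 1/(+6.3)) = 9.67 cm.

9.67 cm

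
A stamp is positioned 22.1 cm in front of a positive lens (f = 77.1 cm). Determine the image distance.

Thin-lens equation: 1/v = 1/f − 1/u = 1/(77.10) − 1/(22.1) = 0.01297 − 0.04525 = -0.03228, so v = -31.0 cm.
The image is virtual, upright and enlarged, on the same side as the object.

31.0 cm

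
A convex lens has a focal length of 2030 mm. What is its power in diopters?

P = +0.493 D

f = 203 cm = 2.03 m.
P = 1/f = 1/(2.03 m) = +0.493 D.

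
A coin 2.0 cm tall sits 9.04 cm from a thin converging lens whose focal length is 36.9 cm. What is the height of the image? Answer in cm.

1/d_i = 1/f − 1/d_o = 1/(36.90) − 1/(9.04) = -0.08352, so d_i = -11.97 cm.
m = −d_i/d_o = +1.324.
|h_i| = |m|·h_o = 1.324 × 2.0 = 2.65 cm. The image is virtual, upright and enlarged, on the same side as the object.

2.65 cm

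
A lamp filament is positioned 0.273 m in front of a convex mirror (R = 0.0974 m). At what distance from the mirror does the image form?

0.0413 m

f = R/2 = 0.0974/2 = 0.04870 m; for a convex mirror, f = -0.04870 m.
Mirror equation: 1/d_i = 1/f − 1/d_o = 1/(-0.04870) − 1/(0.273) = -20.53 − 3.663 = -24.20, so d_i = -0.0413 m.
The image is virtual, upright and reduced, behind the mirror.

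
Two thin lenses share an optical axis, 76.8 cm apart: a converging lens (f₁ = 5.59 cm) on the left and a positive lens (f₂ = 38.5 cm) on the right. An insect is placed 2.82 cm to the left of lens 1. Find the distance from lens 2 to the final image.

72.2 cm

Lens 1: 1/d_i1 = 1/f₁ − 1/d_o1 = 1/(5.59) − 1/(2.82) = -0.1757, so d_i1 = -5.691 cm.
The intermediate image is 5.691 cm to the left of lens 1 (virtual), which is 76.8 − (-5.691) = 82.49 cm to the left of lens 2, so d_o2 = +82.49 cm.
Lens 2: 1/d_i2 = 1/f₂ − 1/d_o2 = 1/(38.5) − 1/(82.49) = 0.01385, so d_i2 = 72.2 cm.
The final image is real, 72.2 cm to the right of lens 2 (overall magnification ≈ -1.8).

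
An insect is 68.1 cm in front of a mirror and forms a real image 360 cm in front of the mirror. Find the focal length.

Real image ⇒ d_i = +360 cm.
1/f = 1/d_o + 1/d_i = 1/(68.1) + 1/(360) = 0.01746, so f = 57.3 cm.
Since f is positive, the mirror is concave.

f = 57.3 cm (concave)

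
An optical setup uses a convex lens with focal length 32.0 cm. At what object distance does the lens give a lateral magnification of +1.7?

m = −d_i/d_o ⇒ d_i = −m·d_o.
1/f = 1/d_o + 1/d_i = 1/d_o − 1/(m·d_o) = (1 − 1/m)/d_o, so d_o = f(1 − 1/m) = (32.00)(1 − 1/(+1.7)) = 13.2 cm.

13.2 cm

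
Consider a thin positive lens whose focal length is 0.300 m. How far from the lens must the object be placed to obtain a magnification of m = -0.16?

m = −d_i/d_o ⇒ d_i = −m·d_o.
1/f = 1/d_o + 1/d_i = 1/d_o − 1/(m·d_o) = (1 − 1/m)/d_o, so d_o = f(1 − 1/m) = (0.3000)(1 − 1/(-0.16)) = 2.18 m.

2.18 m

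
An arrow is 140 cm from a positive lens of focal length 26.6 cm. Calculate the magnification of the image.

1/d_i = 1/f − 1/d_o = 1/(26.60) − 1/(140) = 0.03045, so d_i = 32.84 cm.
m = −d_i/d_o = −(32.84)/(140) = -0.235.
The image is real, inverted and reduced, on the far side of the lens.

m = -0.235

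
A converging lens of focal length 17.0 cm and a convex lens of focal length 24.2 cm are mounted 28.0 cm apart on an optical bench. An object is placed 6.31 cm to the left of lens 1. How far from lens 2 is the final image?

Lens 1: 1/d_i1 = 1/f₁ − 1/d_o1 = 1/(17.0) − 1/(6.31) = -0.09966, so d_i1 = -10.03 cm.
The intermediate image is 10.03 cm to the left of lens 1 (virtual), which is 28.0 − (-10.03) = 38.03 cm to the left of lens 2, so d_o2 = +38.03 cm.
Lens 2: 1/d_i2 = 1/f₂ − 1/d_o2 = 1/(24.2) − 1/(38.03) = 0.01503, so d_i2 = 66.5 cm.
The final image is real, 66.5 cm to the right of lens 2 (overall magnification ≈ -2.8).

66.5 cm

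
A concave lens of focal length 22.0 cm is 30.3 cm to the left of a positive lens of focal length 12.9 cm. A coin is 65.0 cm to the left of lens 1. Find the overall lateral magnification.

m = -0.0964

f₁ = −22.0 cm (diverging).
Lens 1: 1/d_i1 = 1/(-22.0) − 1/(65.0) = -0.06084, so d_i1 = -16.44 cm; m₁ = −d_i1/d_o1 = +0.2529.
d_o2 = 30.3 − (-16.44) = 46.74 cm.
Lens 2: 1/d_i2 = 1/(12.9) − 1/(46.74) = 0.05612, so d_i2 = 17.82 cm; m₂ = −d_i2/d_o2 = -0.3812.
m = m₁·m₂ = (+0.2529)(-0.3812) = -0.0964.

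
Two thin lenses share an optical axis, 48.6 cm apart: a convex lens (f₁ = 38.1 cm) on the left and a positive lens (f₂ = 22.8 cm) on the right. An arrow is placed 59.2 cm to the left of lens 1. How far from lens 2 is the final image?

Lens 1: 1/d_i1 = 1/f₁ − 1/d_o1 = 1/(38.1) − 1/(59.2) = 0.009355, so d_i1 = 106.9 cm.
The intermediate image is 106.9 cm to the right of lens 1, which lies 58.30 cm to the right of lens 2 — a virtual object — so d_o2 = −58.30 cm.
Lens 2: 1/d_i2 = 1/f₂ − 1/d_o2 = 1/(22.8) − 1/(-58.30) = 0.06101, so d_i2 = 16.4 cm.
The final image is real, 16.4 cm to the right of lens 2 (overall magnification ≈ -0.51).

16.4 cm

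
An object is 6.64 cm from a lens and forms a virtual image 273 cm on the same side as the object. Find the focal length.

f = 6.81 cm (converging)

Virtual image ⇒ d_i = −273 cm.
1/f = 1/d_o + 1/d_i = 1/(6.64) + 1/(-273) = 0.1469, so f = 6.81 cm.
Since f is positive, the lens is converging.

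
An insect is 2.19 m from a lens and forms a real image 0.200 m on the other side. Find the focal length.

Real image ⇒ d_i = +0.200 m.
1/f = 1/d_o + 1/d_i = 1/(2.19) + 1/(0.200) = 5.457, so f = 0.183 m.
Since f is positive, the lens is converging.

f = 0.183 m (converging)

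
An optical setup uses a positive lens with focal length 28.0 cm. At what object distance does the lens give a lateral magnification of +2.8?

m = −d_i/d_o ⇒ d_i = −m·d_o.
1/f = 1/d_o + 1/d_i = 1/d_o − 1/(m·d_o) = (1 − 1/m)/d_o, so d_o = f(1 − 1/m) = (28.00)(1 − 1/(+2.8)) = 18.0 cm.

18.0 cm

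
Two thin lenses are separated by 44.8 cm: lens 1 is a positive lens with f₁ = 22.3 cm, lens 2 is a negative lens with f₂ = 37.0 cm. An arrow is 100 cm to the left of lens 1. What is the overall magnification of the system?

m = -0.200

Lens 1: 1/d_i1 = 1/(22.3) − 1/(100) = 0.03484, so d_i1 = 28.70 cm; m₁ = −d_i1/d_o1 = -0.2870.
d_o2 = 44.8 − (28.70) = 16.10 cm.
f₂ = −37.0 cm (diverging).
Lens 2: 1/d_i2 = 1/(-37.0) − 1/(16.10) = -0.08914, so d_i2 = -11.22 cm; m₂ = −d_i2/d_o2 = +0.6968.
m = m₁·m₂ = (-0.2870)(+0.6968) = -0.200.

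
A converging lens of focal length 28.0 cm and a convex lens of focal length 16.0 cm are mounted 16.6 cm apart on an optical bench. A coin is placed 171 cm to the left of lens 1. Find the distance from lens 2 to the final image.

Lens 1: 1/d_i1 = 1/f₁ − 1/d_o1 = 1/(28.0) − 1/(171) = 0.02987, so d_i1 = 33.48 cm.
The intermediate image is 33.48 cm to the right of lens 1, which lies 16.88 cm to the right of lens 2 — a virtual object — so d_o2 = −16.88 cm.
Lens 2: 1/d_i2 = 1/f₂ − 1/d_o2 = 1/(16.0) − 1/(-16.88) = 0.1217, so d_i2 = 8.21 cm.
The final image is real, 8.21 cm to the right of lens 2 (overall magnification ≈ -0.095).

8.21 cm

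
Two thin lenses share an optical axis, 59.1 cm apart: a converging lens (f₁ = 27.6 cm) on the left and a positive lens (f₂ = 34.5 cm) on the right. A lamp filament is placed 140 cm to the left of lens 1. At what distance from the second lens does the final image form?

Lens 1: 1/d_i1 = 1/f₁ − 1/d_o1 = 1/(27.6) − 1/(140) = 0.02909, so d_i1 = 34.38 cm.
The intermediate image is 34.38 cm to the right of lens 1, which is 59.1 − (34.38) = 24.72 cm to the left of lens 2, so d_o2 = +24.72 cm.
Lens 2: 1/d_i2 = 1/f₂ − 1/d_o2 = 1/(34.5) − 1/(24.72) = -0.01147, so d_i2 = -87.2 cm.
The final image is virtual, 87.2 cm to the left of lens 2 (overall magnification ≈ -0.87).

87.2 cm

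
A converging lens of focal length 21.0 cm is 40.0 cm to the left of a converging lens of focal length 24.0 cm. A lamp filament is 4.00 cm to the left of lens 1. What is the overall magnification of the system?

Lens 1: 1/d_i1 = 1/(21.0) − 1/(4.00) = -0.2024, so d_i1 = -4.941 cm; m₁ = −d_i1/d_o1 = +1.235.
d_o2 = 40.0 − (-4.941) = 44.94 cm.
Lens 2: 1/d_i2 = 1/(24.0) − 1/(44.94) = 0.01941, so d_i2 = 51.51 cm; m₂ = −d_i2/d_o2 = -1.146.
m = m₁·m₂ = (+1.235)(-1.146) = -1.42.

m = -1.42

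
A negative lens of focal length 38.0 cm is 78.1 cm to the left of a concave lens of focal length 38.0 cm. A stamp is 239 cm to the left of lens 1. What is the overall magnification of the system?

f₁ = −38.0 cm (diverging).
Lens 1: 1/d_i1 = 1/(-38.0) − 1/(239) = -0.03050, so d_i1 = -32.79 cm; m₁ = −d_i1/d_o1 = +0.1372.
d_o2 = 78.1 − (-32.79) = 110.9 cm.
f₂ = −38.0 cm (diverging).
Lens 2: 1/d_i2 = 1/(-38.0) − 1/(110.9) = -0.03533, so d_i2 = -28.30 cm; m₂ = −d_i2/d_o2 = +0.2552.
m = m₁·m₂ = (+0.1372)(+0.2552) = +0.0350.

m = +0.0350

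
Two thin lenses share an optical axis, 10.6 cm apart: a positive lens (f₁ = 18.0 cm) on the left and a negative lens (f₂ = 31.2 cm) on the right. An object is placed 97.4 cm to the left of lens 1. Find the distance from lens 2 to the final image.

18.2 cm

Lens 1: 1/d_i1 = 1/f₁ − 1/d_o1 = 1/(18.0) − 1/(97.4) = 0.04529, so d_i1 = 22.08 cm.
The intermediate image is 22.08 cm to the right of lens 1, which lies 11.48 cm to the right of lens 2 — a virtual object — so d_o2 = −11.48 cm.
Lens 2 is diverging, so f₂ = −31.2 cm.
Lens 2: 1/d_i2 = 1/f₂ − 1/d_o2 = 1/(-31.2) − 1/(-11.48) = 0.05506, so d_i2 = 18.2 cm.
The final image is real, 18.2 cm to the right of lens 2 (overall magnification ≈ -0.36).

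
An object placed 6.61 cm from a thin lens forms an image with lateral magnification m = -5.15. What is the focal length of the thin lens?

m = −d_i/d_o ⇒ d_i = −m·d_o = −(-5.15)·(6.61) = 34.04 cm.
1/f = 1/d_o + 1/d_i = 1/(6.61) + 1/(34.04) = 0.1807, so f = 5.54 cm.
Since f is positive, the thin lens is converging.

f = 5.54 cm (converging)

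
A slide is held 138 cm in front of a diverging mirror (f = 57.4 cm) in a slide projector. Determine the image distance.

40.5 cm

For a diverging mirror, f = -57.4 cm.
Mirror equation: 1/d_i = 1/f − 1/d_o = 1/(-57.40) − 1/(138) = -0.01742 − 0.007246 = -0.02467, so d_i = -40.5 cm.
The image is virtual, upright and reduced, behind the mirror.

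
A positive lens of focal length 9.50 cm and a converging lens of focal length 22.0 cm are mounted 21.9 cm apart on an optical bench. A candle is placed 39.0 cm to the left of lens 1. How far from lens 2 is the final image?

16.2 cm

Lens 1: 1/d_i1 = 1/f₁ − 1/d_o1 = 1/(9.50) − 1/(39.0) = 0.07962, so d_i1 = 12.56 cm.
The intermediate image is 12.56 cm to the right of lens 1, which is 21.9 − (12.56) = 9.340 cm to the left of lens 2, so d_o2 = +9.340 cm.
Lens 2: 1/d_i2 = 1/f₂ − 1/d_o2 = 1/(22.0) − 1/(9.340) = -0.06161, so d_i2 = -16.2 cm.
The final image is virtual, 16.2 cm to the left of lens 2 (overall magnification ≈ -0.56).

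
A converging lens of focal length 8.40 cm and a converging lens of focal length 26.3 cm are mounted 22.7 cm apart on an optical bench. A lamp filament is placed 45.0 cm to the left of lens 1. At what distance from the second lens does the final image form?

Lens 1: 1/d_i1 = 1/f₁ − 1/d_o1 = 1/(8.40) − 1/(45.0) = 0.09683, so d_i1 = 10.33 cm.
The intermediate image is 10.33 cm to the right of lens 1, which is 22.7 − (10.33) = 12.37 cm to the left of lens 2, so d_o2 = +12.37 cm.
Lens 2: 1/d_i2 = 1/f₂ − 1/d_o2 = 1/(26.3) − 1/(12.37) = -0.04282, so d_i2 = -23.4 cm.
The final image is virtual, 23.4 cm to the left of lens 2 (overall magnification ≈ -0.43).

23.4 cm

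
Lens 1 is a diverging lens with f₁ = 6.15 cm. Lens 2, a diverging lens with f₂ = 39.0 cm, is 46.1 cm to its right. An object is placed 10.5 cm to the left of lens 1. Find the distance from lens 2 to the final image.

Lens 1 is diverging, so f₁ = −6.15 cm.
Lens 1: 1/d_i1 = 1/f₁ − 1/d_o1 = 1/(-6.15) − 1/(10.5) = -0.2578, so d_i1 = -3.878 cm.
The intermediate image is 3.878 cm to the left of lens 1 (virtual), which is 46.1 − (-3.878) = 49.98 cm to the left of lens 2, so d_o2 = +49.98 cm.
Lens 2 is diverging, so f₂ = −39.0 cm.
Lens 2: 1/d_i2 = 1/f₂ − 1/d_o2 = 1/(-39.0) − 1/(49.98) = -0.04565, so d_i2 = -21.9 cm.
The final image is virtual, 21.9 cm to the left of lens 2 (overall magnification ≈ 0.16).

21.9 cm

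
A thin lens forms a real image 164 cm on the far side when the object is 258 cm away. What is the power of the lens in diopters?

d_i = +164 cm.
1/f = 1/d_o + 1/d_i = 1/(258) + 1/(164) = 0.009974 cm⁻¹.
f = 100.3 cm = 1.003 m, so P = 1/f = +0.997 D.

P = +0.997 D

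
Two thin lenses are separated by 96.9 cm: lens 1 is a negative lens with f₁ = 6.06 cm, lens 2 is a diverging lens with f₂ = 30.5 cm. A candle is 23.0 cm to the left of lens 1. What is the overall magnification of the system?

f₁ = −6.06 cm (diverging).
Lens 1: 1/d_i1 = 1/(-6.06) − 1/(23.0) = -0.2085, so d_i1 = -4.796 cm; m₁ = −d_i1/d_o1 = +0.2085.
d_o2 = 96.9 − (-4.796) = 101.7 cm.
f₂ = −30.5 cm (diverging).
Lens 2: 1/d_i2 = 1/(-30.5) − 1/(101.7) = -0.04262, so d_i2 = -23.46 cm; m₂ = −d_i2/d_o2 = +0.2307.
m = m₁·m₂ = (+0.2085)(+0.2307) = +0.0481.

m = +0.0481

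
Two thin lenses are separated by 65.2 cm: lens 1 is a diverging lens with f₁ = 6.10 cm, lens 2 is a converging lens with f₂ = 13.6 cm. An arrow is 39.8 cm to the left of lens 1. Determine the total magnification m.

m = -0.0318

f₁ = −6.10 cm (diverging).
Lens 1: 1/d_i1 = 1/(-6.10) − 1/(39.8) = -0.1891, so d_i1 = -5.289 cm; m₁ = −d_i1/d_o1 = +0.1329.
d_o2 = 65.2 − (-5.289) = 70.49 cm.
Lens 2: 1/d_i2 = 1/(13.6) − 1/(70.49) = 0.05934, so d_i2 = 16.85 cm; m₂ = −d_i2/d_o2 = -0.2391.
m = m₁·m₂ = (+0.1329)(-0.2391) = -0.0318.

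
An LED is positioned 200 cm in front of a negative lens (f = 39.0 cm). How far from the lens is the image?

For a negative lens, f = -39.0 cm.
Lens equation: 1/d_i = 1/f − 1/d_o = 1/(-39.00) − 1/(200) = -0.02564 − 0.005000 = -0.03064, so d_i = -32.6 cm.
The image is virtual, upright and reduced, on the same side as the object.

32.6 cm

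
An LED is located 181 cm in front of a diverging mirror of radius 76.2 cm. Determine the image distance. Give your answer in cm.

f = R/2 = 76.2/2 = 38.10 cm; for a diverging mirror, f = -38.10 cm.
Mirror equation: 1/s_i = 1/f − 1/s_o = 1/(-38.10) − 1/(181) = -0.02625 − 0.005525 = -0.03177, so s_i = -31.5 cm.
The image is virtual, upright and reduced, behind the mirror.

31.5 cm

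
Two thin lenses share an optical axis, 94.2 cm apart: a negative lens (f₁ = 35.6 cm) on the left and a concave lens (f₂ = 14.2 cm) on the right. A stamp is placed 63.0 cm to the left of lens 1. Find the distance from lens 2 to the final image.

Lens 1 is diverging, so f₁ = −35.6 cm.
Lens 1: 1/d_i1 = 1/f₁ − 1/d_o1 = 1/(-35.6) − 1/(63.0) = -0.04396, so d_i1 = -22.75 cm.
The intermediate image is 22.75 cm to the left of lens 1 (virtual), which is 94.2 − (-22.75) = 117.0 cm to the left of lens 2, so d_o2 = +117.0 cm.
Lens 2 is diverging, so f₂ = −14.2 cm.
Lens 2: 1/d_i2 = 1/f₂ − 1/d_o2 = 1/(-14.2) − 1/(117.0) = -0.07897, so d_i2 = -12.7 cm.
The final image is virtual, 12.7 cm to the left of lens 2 (overall magnification ≈ 0.039).

12.7 cm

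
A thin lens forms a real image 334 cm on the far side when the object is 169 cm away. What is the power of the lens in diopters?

d_i = +334 cm.
1/f = 1/d_o + 1/d_i = 1/(169) + 1/(334) = 0.008911 cm⁻¹.
f = 112.2 cm = 1.122 m, so P = 1/f = +0.891 D.

P = +0.891 D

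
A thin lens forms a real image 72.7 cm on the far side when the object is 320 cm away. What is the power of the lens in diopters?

d_i = +72.7 cm.
1/f = 1/d_o + 1/d_i = 1/(320) + 1/(72.7) = 0.01688 cm⁻¹.
f = 59.24 cm = 0.5924 m, so P = 1/f = +1.69 D.

P = +1.69 D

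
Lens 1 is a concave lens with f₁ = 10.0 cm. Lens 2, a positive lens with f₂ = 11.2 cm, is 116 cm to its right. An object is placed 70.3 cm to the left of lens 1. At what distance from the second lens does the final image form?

12.3 cm

Lens 1 is diverging, so f₁ = −10.0 cm.
Lens 1: 1/d_i1 = 1/f₁ − 1/d_o1 = 1/(-10.0) − 1/(70.3) = -0.1142, so d_i1 = -8.755 cm.
The intermediate image is 8.755 cm to the left of lens 1 (virtual), which is 116 − (-8.755) = 124.8 cm to the left of lens 2, so d_o2 = +124.8 cm.
Lens 2: 1/d_i2 = 1/f₂ − 1/d_o2 = 1/(11.2) − 1/(124.8) = 0.08127, so d_i2 = 12.3 cm.
The final image is real, 12.3 cm to the right of lens 2 (overall magnification ≈ -0.012).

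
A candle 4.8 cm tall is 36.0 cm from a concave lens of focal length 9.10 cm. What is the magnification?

m = +0.202

For a concave lens, f = -9.10 cm.
1/d_i = 1/f − 1/d_o = 1/(-9.100) − 1/(36.0) = -0.1377, so d_i = -7.264 cm.
m = −d_i/d_o = −(-7.264)/(36.0) = +0.202.
The image is virtual, upright and reduced, on the same side as the object.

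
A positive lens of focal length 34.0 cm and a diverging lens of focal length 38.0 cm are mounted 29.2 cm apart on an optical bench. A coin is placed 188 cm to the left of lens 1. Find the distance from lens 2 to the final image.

18.2 cm

Lens 1: 1/d_i1 = 1/f₁ − 1/d_o1 = 1/(34.0) − 1/(188) = 0.02409, so d_i1 = 41.51 cm.
The intermediate image is 41.51 cm to the right of lens 1, which lies 12.31 cm to the right of lens 2 — a virtual object — so d_o2 = −12.31 cm.
Lens 2 is diverging, so f₂ = −38.0 cm.
Lens 2: 1/d_i2 = 1/f₂ − 1/d_o2 = 1/(-38.0) − 1/(-12.31) = 0.05492, so d_i2 = 18.2 cm.
The final image is real, 18.2 cm to the right of lens 2 (overall magnification ≈ -0.33).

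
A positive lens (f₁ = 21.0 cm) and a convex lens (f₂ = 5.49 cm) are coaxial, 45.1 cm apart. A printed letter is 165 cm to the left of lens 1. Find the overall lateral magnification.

m = +0.0515

Lens 1: 1/d_i1 = 1/(21.0) − 1/(165) = 0.04156, so d_i1 = 24.06 cm; m₁ = −d_i1/d_o1 = -0.1458.
d_o2 = 45.1 − (24.06) = 21.04 cm.
Lens 2: 1/d_i2 = 1/(5.49) − 1/(21.04) = 0.1346, so d_i2 = 7.428 cm; m₂ = −d_i2/d_o2 = -0.3531.
m = m₁·m₂ = (-0.1458)(-0.3531) = +0.0515.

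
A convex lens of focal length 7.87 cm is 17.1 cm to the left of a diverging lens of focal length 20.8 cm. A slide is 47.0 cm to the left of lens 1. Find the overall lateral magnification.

m = -0.147

Lens 1: 1/d_i1 = 1/(7.87) − 1/(47.0) = 0.1058, so d_i1 = 9.453 cm; m₁ = −d_i1/d_o1 = -0.2011.
d_o2 = 17.1 − (9.453) = 7.647 cm.
f₂ = −20.8 cm (diverging).
Lens 2: 1/d_i2 = 1/(-20.8) − 1/(7.647) = -0.1788, so d_i2 = -5.591 cm; m₂ = −d_i2/d_o2 = +0.7312.
m = m₁·m₂ = (-0.2011)(+0.7312) = -0.147.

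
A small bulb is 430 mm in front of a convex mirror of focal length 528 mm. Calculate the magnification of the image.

For a convex mirror, f = -528 mm.
1/d_i = 1/f − 1/d_o = 1/(-528.0) − 1/(430) = -0.004220, so d_i = -237.0 mm.
m = −d_i/d_o = −(-237.0)/(430) = +0.551.
The image is virtual, upright and reduced, behind the mirror.

m = +0.551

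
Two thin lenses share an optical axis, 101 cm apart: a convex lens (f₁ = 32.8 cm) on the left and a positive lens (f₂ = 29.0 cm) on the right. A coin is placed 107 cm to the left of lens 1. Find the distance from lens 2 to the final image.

63.0 cm

Lens 1: 1/d_i1 = 1/f₁ − 1/d_o1 = 1/(32.8) − 1/(107) = 0.02114, so d_i1 = 47.30 cm.
The intermediate image is 47.30 cm to the right of lens 1, which is 101 − (47.30) = 53.70 cm to the left of lens 2, so d_o2 = +53.70 cm.
Lens 2: 1/d_i2 = 1/f₂ − 1/d_o2 = 1/(29.0) − 1/(53.70) = 0.01586, so d_i2 = 63.0 cm.
The final image is real, 63.0 cm to the right of lens 2 (overall magnification ≈ 0.52).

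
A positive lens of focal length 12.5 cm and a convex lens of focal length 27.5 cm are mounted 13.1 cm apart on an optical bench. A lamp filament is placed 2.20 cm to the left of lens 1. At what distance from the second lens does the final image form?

Lens 1: 1/d_i1 = 1/f₁ − 1/d_o1 = 1/(12.5) − 1/(2.20) = -0.3745, so d_i1 = -2.670 cm.
The intermediate image is 2.670 cm to the left of lens 1 (virtual), which is 13.1 − (-2.670) = 15.77 cm to the left of lens 2, so d_o2 = +15.77 cm.
Lens 2: 1/d_i2 = 1/f₂ − 1/d_o2 = 1/(27.5) − 1/(15.77) = -0.02705, so d_i2 = -37.0 cm.
The final image is virtual, 37.0 cm to the left of lens 2 (overall magnification ≈ 2.8).

37.0 cm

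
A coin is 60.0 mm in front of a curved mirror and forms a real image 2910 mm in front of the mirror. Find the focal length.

f = 58.8 mm (concave)

Real image ⇒ d_i = +2910 mm.
1/f = 1/d_o + 1/d_i = 1/(60.0) + 1/(2910) = 0.01701, so f = 58.8 mm.
Since f is positive, the curved mirror is concave.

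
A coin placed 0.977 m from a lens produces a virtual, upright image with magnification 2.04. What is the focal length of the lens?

f = 1.92 m (converging)

m = −d_i/d_o ⇒ d_i = −m·d_o = −(+2.04)·(0.977) = -1.993 m.
1/f = 1/d_o + 1/d_i = 1/(0.977) + 1/(-1.993) = 0.5218, so f = 1.92 m.
Since f is positive, the lens is converging.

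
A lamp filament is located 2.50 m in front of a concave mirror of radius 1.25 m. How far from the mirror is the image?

0.833 m

f = R/2 = 1.25/2 = 0.6250 m.
Mirror equation: 1/v = 1/f − 1/u = 1/(0.6250) − 1/(2.50) = 1.600 − 0.4000 = 1.200, so v = 0.833 m.
The image is real, inverted and reduced, in front of the mirror.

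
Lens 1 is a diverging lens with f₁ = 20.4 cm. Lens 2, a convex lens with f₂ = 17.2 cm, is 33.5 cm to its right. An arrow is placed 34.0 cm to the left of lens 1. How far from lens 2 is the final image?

27.4 cm

Lens 1 is diverging, so f₁ = −20.4 cm.
Lens 1: 1/d_i1 = 1/f₁ − 1/d_o1 = 1/(-20.4) − 1/(34.0) = -0.07843, so d_i1 = -12.75 cm.
The intermediate image is 12.75 cm to the left of lens 1 (virtual), which is 33.5 − (-12.75) = 46.25 cm to the left of lens 2, so d_o2 = +46.25 cm.
Lens 2: 1/d_i2 = 1/f₂ − 1/d_o2 = 1/(17.2) − 1/(46.25) = 0.03652, so d_i2 = 27.4 cm.
The final image is real, 27.4 cm to the right of lens 2 (overall magnification ≈ -0.22).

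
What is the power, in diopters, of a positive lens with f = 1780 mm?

f = 178 cm = 1.78 m.
P = 1/f = 1/(1.78 m) = +0.562 D.

P = +0.562 D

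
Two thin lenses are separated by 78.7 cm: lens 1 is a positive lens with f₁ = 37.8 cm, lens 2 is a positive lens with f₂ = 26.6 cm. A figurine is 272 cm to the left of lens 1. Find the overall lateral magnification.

m = +0.524

Lens 1: 1/d_i1 = 1/(37.8) − 1/(272) = 0.02278, so d_i1 = 43.90 cm; m₁ = −d_i1/d_o1 = -0.1614.
d_o2 = 78.7 − (43.90) = 34.80 cm.
Lens 2: 1/d_i2 = 1/(26.6) − 1/(34.80) = 0.008858, so d_i2 = 112.9 cm; m₂ = −d_i2/d_o2 = -3.244.
m = m₁·m₂ = (-0.1614)(-3.244) = +0.524.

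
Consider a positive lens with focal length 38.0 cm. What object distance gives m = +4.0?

28.5 cm

m = −d_i/d_o ⇒ d_i = −m·d_o.
1/f = 1/d_o + 1/d_i = 1/d_o − 1/(m·d_o) = (1 − 1/m)/d_o, so d_o = f(1 − 1/m) = (38.00)(1 − 1/(+4.0)) = 28.5 cm.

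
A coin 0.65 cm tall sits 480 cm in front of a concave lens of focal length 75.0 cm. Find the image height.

0.0878 cm

For a concave lens, f = -75.0 cm.
1/d_i = 1/f − 1/d_o = 1/(-75.00) − 1/(480) = -0.01542, so d_i = -64.86 cm.
m = −d_i/d_o = +0.1351.
|h_i| = |m|·h_o = 0.1351 × 0.65 = 0.0878 cm. The image is virtual, upright and reduced, on the same side as the object.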